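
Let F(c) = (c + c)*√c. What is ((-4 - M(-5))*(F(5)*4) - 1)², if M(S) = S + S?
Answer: 288001 - 480*√5 ≈ 2.8693e+5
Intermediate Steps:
F(c) = 2*c^(3/2) (F(c) = (2*c)*√c = 2*c^(3/2))
M(S) = 2*S
((-4 - M(-5))*(F(5)*4) - 1)² = ((-4 - 2*(-5))*((2*5^(3/2))*4) - 1)² = ((-4 - 1*(-10))*((2*(5*√5))*4) - 1)² = ((-4 + 10)*((10*√5)*4) - 1)² = (6*(40*√5) - 1)² = (240*√5 - 1)² = (-1 + 240*√5)²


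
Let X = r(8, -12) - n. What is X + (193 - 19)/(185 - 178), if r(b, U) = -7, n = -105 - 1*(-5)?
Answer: 825/7 ≈ 117.86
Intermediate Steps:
n = -100 (n = -105 + 5 = -100)
X = 93 (X = -7 - 1*(-100) = -7 + 100 = 93)
X + (193 - 19)/(185 - 178) = 93 + (193 - 19)/(185 - 178) = 93 + 174/7 = 825/7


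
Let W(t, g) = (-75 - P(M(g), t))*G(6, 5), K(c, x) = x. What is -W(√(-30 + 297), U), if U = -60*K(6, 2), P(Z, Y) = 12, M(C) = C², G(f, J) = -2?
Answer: -174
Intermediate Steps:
U = -120 (U = -60*2 = -120)
W(t, g) = 174 (W(t, g) = (-75 - 1*12)*(-2) = (-75 - 12)*(-2) = -87*(-2) = 174)
-W(√(-30 + 297), U) = -1*174 = -174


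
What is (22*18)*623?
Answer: 246708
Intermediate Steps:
(22*18)*623 = 396*623 = 246708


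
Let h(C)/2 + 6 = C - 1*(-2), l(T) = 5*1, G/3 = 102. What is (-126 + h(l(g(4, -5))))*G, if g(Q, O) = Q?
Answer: -37944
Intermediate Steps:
G = 306 (G = 3*102 = 306)
l(T) = 5
h(C) = -8 + 2*C (h(C) = -12 + 2*(C - 1*(-2)) = -12 + 2*(C + 2) = -12 + 2*(2 + C) = -12 + (4 + 2*C) = -8 + 2*C)
(-126 + h(l(g(4, -5))))*G = (-126 + (-8 + 2*5))*306 = (-126 + (-8 + 10))*306 = (-126 + 2)*306 = -124*306 = -37944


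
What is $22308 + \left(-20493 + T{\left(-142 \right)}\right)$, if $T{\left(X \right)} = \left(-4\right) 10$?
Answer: $1775$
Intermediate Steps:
$T{\left(X \right)} = -40$
$22308 + \left(-20493 + T{\left(-142 \right)}\right) = 22308 - 20533 = 1775$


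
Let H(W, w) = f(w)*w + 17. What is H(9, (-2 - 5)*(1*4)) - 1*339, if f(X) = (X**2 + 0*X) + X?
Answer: -21490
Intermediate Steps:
f(X) = X + X**2 (f(X) = (X**2 + 0) + X = X**2 + X = X + X**2)
H(W, w) = 17 + w**2*(1 + w) (H(W, w) = (w*(1 + w))*w + 17 = w**2*(1 + w) + 17 = 17 + w**2*(1 + w))
H(9, (-2 - 5)*(1*4)) - 1*339 = (17 + ((-2 - 5)*(1*4))**2*(1 + (-2 - 5)*(1*4))) - 1*339 = (17 + (-7*4)**2*(1 - 7*4)) - 339 = (17 + (-28)**2*(1 - 28)) - 339 = (17 + 784*(-27)) - 339 = (17 - 21168) - 339 = -21151 - 339 = -21490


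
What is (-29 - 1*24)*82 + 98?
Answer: -4248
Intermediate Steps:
(-29 - 1*24)*82 + 98 = (-29 - 24)*82 + 98 = -53*82 + 98 = -4346 + 98 = -4248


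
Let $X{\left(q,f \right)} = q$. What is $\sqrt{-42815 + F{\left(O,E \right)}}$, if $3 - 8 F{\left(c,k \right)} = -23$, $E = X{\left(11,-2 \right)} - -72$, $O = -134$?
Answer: $\frac{i \sqrt{171247}}{2} \approx 206.91 i$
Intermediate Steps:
$E = 83$ ($E = 11 - -72 = 11 + 72 = 83$)
$F{\left(c,k \right)} = \frac{13}{4}$ ($F{\left(c,k \right)} = \frac{3}{8} - - \frac{23}{8} = \frac{3}{8} + \frac{23}{8} = \frac{13}{4}$)
$\sqrt{-42815 + F{\left(O,E \right)}} = \sqrt{-42815 + \frac{13}{4}} = \sqrt{- \frac{171247}{4}} = \frac{i \sqrt{171247}}{2}$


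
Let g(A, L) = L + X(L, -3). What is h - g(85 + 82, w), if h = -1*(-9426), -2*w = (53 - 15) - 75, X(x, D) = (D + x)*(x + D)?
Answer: 36669/4 ≈ 9167.3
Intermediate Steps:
X(x, D) = (D + x)² (X(x, D) = (D + x)*(D + x) = (D + x)²)
w = 37/2 (w = -((53 - 15) - 75)/2 = -(38 - 75)/2 = -½*(-37) = 37/2 ≈ 18.500)
g(A, L) = L + (-3 + L)²
h = 9426
h - g(85 + 82, w) = 9426 - (37/2 + (-3 + 37/2)²) = 9426 - (37/2 + (31/2)²) = 9426 - (37/2 + 961/4) = 9426 - 1*1035/4 = 9426 - 1035/4 = 36669/4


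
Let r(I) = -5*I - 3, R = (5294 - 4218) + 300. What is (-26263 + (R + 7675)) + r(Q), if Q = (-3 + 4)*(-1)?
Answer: -17210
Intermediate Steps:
R = 1376 (R = 1076 + 300 = 1376)
Q = -1 (Q = 1*(-1) = -1)
r(I) = -3 - 5*I
(-26263 + (R + 7675)) + r(Q) = (-26263 + (1376 + 7675)) + (-3 - 5*(-1)) = (-26263 + 9051) + (-3 + 5) = -17212 + 2 = -17210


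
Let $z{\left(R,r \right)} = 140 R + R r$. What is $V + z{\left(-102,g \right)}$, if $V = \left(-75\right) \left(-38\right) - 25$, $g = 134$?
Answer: $-25123$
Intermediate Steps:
$V = 2825$ ($V = 2850 - 25 = 2825$)
$V + z{\left(-102,g \right)} = 2825 - 102 \left(140 + 134\right) = 2825 - 27948 = -25123$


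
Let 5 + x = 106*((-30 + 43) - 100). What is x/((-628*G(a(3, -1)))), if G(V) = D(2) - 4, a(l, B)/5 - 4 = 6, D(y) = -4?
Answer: -9227/5024 ≈ -1.8366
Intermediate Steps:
a(l, B) = 50 (a(l, B) = 20 + 5*6 = 20 + 30 = 50)
G(V) = -8 (G(V) = -4 - 4 = -8)
x = -9227 (x = -5 + 106*((-30 + 43) - 100) = -5 + 106*(13 - 100) = -5 + 106*(-87) = -5 - 9222 = -9227)
x/((-628*G(a(3, -1)))) = -9227/((-628*(-8))) = -9227/5024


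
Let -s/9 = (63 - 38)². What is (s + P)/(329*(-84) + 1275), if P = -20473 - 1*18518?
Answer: 14872/8787 ≈ 1.6925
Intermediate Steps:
P = -38991 (P = -20473 - 18518 = -38991)
s = -5625 (s = -9*(63 - 38)² = -9*25² = -9*625 = -5625)
(s + P)/(329*(-84) + 1275) = (-5625 - 38991)/(329*(-84) + 1275) = -44616/(-27636 + 1275) = -44616/(-26361) = -44616*(-1/26361) = 14872/8787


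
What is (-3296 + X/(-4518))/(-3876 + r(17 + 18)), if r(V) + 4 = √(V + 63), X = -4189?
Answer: 14440524830/17003834109 + 104209973*√2/68015336436 ≈ 0.85142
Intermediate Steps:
r(V) = -4 + √(63 + V) (r(V) = -4 + √(V + 63) = -4 + √(63 + V))
(-3296 + X/(-4518))/(-3876 + r(17 + 18)) = (-3296 - 4189/(-4518))/(-3876 + (-4 + √(63 + (17 + 18)))) = (-3296 - 4189*(-1/4518))/(-3876 + (-4 + √(63 + 35))) = (-3296 + 4189/4518)/(-3876 + (-4 + √98)) = -14887139/(4518*(-3876 + (-4 + 7*√2))) = -14887139/(4518*(-3880 + 7*√2))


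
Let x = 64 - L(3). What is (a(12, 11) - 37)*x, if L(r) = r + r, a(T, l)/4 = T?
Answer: 638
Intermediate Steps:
a(T, l) = 4*T
L(r) = 2*r
x = 58 (x = 64 - 2*3 = 64 - 1*6 = 64 - 6 = 58)
(a(12, 11) - 37)*x = (4*12 - 37)*58 = (48 - 37)*58 = 11*58 = 638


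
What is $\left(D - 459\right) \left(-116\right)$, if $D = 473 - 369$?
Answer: $41180$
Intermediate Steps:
$D = 104$
$\left(D - 459\right) \left(-116\right) = \left(104 - 459\right) \left(-116\right) = \left(-355\right) \left(-116\right) = 41180$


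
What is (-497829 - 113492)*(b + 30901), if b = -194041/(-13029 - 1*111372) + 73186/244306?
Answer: -12481539436895473313/660693711 ≈ -1.8892e+10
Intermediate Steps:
b = 1228473742/660693711 (b = -194041/(-13029 - 111372) + 73186*(1/244306) = -194041/(-124401) + 1591/5311 = -194041*(-1/124401) + 1591/5311 = 194041/124401 + 1591/5311 = 1228473742/660693711 ≈ 1.8594)
(-497829 - 113492)*(b + 30901) = (-497829 - 113492)*(1228473742/660693711 + 30901) = -611321*20417324837353/660693711 = -12481539436895473313/660693711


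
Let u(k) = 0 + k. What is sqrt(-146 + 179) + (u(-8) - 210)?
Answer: -218 + sqrt(33) ≈ -212.26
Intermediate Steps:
u(k) = k
sqrt(-146 + 179) + (u(-8) - 210) = sqrt(-146 + 179) + (-8 - 210) = sqrt(33) - 218 = -218 + sqrt(33)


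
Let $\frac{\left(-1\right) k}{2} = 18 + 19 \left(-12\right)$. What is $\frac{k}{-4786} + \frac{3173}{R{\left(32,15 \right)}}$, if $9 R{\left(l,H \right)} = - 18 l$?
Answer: $- \frac{7606429}{153152} \approx -49.666$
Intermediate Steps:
$k = 420$ ($k = - 2 \left(18 + 19 \left(-12\right)\right) = - 2 \left(18 - 228\right) = \left(-2\right) \left(-210\right) = 420$)
$R{\left(l,H \right)} = - 2 l$ ($R{\left(l,H \right)} = \frac{\left(-18\right) l}{9} = - 2 l$)
$\frac{k}{-4786} + \frac{3173}{R{\left(32,15 \right)}} = \frac{420}{-4786} + \frac{3173}{\left(-2\right) 32} = 420 \left(- \frac{1}{4786}\right) + \frac{3173}{-64} = - \frac{210}{2393} + 3173 \left(- \frac{1}{64}\right) = - \frac{210}{2393} - \frac{3173}{64} = - \frac{7606429}{153152}$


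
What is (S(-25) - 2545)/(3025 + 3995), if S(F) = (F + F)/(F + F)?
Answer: -212/585 ≈ -0.36239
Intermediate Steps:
S(F) = 1 (S(F) = (2*F)/((2*F)) = (2*F)*(1/(2*F)) = 1)
(S(-25) - 2545)/(3025 + 3995) = (1 - 2545)/(3025 + 3995) = -2544/7020 = -2544*1/7020 = -212/585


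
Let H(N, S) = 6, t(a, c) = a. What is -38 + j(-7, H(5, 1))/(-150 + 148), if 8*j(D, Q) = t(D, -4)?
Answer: -601/16 ≈ -37.563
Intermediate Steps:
j(D, Q) = D/8
-38 + j(-7, H(5, 1))/(-150 + 148) = -38 + ((⅛)*(-7))/(-150 + 148) = -38 - 7/8/(-2) = -38 - 7/8*(-½) = -38 + 7/16 = -601/16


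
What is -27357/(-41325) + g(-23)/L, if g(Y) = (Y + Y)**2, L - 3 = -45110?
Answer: 382182833/621348925 ≈ 0.61509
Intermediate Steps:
L = -45107 (L = 3 - 45110 = -45107)
g(Y) = 4*Y**2 (g(Y) = (2*Y)**2 = 4*Y**2)
-27357/(-41325) + g(-23)/L = -27357/(-41325) + (4*(-23)**2)/(-45107) = -27357*(-1/41325) + (4*529)*(-1/45107) = 9119/13775 + 2116*(-1/45107) = 9119/13775 - 2116/45107 = 382182833/621348925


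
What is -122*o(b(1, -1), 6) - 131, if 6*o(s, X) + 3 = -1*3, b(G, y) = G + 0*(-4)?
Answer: -9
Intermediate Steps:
b(G, y) = G (b(G, y) = G + 0 = G)
o(s, X) = -1 (o(s, X) = -1/2 + (-1*3)/6 = -1/2 + (1/6)*(-3) = -1/2 - 1/2 = -1)
-122*o(b(1, -1), 6) - 131 = -122*(-1) - 131 = 122 - 131 = -9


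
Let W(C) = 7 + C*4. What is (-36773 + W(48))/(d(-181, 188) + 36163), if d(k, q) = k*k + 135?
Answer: -36574/69059 ≈ -0.52960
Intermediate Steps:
d(k, q) = 135 + k**2 (d(k, q) = k**2 + 135 = 135 + k**2)
W(C) = 7 + 4*C
(-36773 + W(48))/(d(-181, 188) + 36163) = (-36773 + (7 + 4*48))/((135 + (-181)**2) + 36163) = (-36773 + (7 + 192))/((135 + 32761) + 36163) = (-36773 + 199)/(32896 + 36163) = -36574/69059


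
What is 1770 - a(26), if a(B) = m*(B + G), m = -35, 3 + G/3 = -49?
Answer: -2780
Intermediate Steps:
G = -156 (G = -9 + 3*(-49) = -9 - 147 = -156)
a(B) = 5460 - 35*B (a(B) = -35*(B - 156) = -35*(-156 + B) = 5460 - 35*B)
1770 - a(26) = 1770 - (5460 - 35*26) = 1770 - (5460 - 910) = 1770 - 1*4550 = 1770 - 4550 = -2780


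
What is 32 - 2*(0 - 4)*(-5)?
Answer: -8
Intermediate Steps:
32 - 2*(0 - 4)*(-5) = 32 - 2*(-4)*(-5) = 32 + 8*(-5) = 32 - 40 = -8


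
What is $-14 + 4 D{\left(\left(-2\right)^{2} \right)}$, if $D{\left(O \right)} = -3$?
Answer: $-26$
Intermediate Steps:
$-14 + 4 D{\left(\left(-2\right)^{2} \right)} = -14 + 4 \left(-3\right) = -14 - 12 = -26$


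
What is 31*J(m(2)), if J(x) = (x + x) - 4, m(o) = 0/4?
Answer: -124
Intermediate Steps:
m(o) = 0 (m(o) = 0*(1/4) = 0)
J(x) = -4 + 2*x (J(x) = 2*x - 4 = -4 + 2*x)
31*J(m(2)) = 31*(-4 + 2*0) = 31*(-4 + 0) = 31*(-4) = -124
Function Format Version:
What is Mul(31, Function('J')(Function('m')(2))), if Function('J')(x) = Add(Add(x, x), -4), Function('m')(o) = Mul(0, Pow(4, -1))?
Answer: -124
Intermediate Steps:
Function('m')(o) = 0 (Function('m')(o) = Mul(0, Rational(1, 4)) = 0)
Function('J')(x) = Add(-4, Mul(2, x)) (Function('J')(x) = Add(Mul(2, x), -4) = Add(-4, Mul(2, x)))
Mul(31, Function('J')(Function('m')(2))) = Mul(31, Add(-4, Mul(2, 0))) = Mul(31, Add(-4, 0)) = Mul(31, -4) = -124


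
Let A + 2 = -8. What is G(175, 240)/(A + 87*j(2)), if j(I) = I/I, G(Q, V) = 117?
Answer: 117/77 ≈ 1.5195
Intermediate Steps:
A = -10 (A = -2 - 8 = -10)
j(I) = 1
G(175, 240)/(A + 87*j(2)) = 117/(-10 + 87*1) = 117/(-10 + 87) = 117/77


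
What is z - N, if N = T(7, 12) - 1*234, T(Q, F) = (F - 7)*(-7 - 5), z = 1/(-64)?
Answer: 18815/64 ≈ 293.98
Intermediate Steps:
z = -1/64 ≈ -0.015625
T(Q, F) = 84 - 12*F (T(Q, F) = (-7 + F)*(-12) = 84 - 12*F)
N = -294 (N = (84 - 12*12) - 1*234 = (84 - 144) - 234 = -60 - 234 = -294)
z - N = -1/64 - 1*(-294) = -1/64 + 294 = 18815/64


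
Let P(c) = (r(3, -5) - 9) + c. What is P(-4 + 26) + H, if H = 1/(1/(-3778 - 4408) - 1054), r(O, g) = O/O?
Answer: 120784444/8628045 ≈ 13.999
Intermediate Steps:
r(O, g) = 1
P(c) = -8 + c (P(c) = (1 - 9) + c = -8 + c)
H = -8186/8628045 (H = 1/(1/(-8186) - 1054) = 1/(-1/8186 - 1054) = 1/(-8628045/8186) = -8186/8628045 ≈ -0.00094877)
P(-4 + 26) + H = (-8 + (-4 + 26)) - 8186/8628045 = (-8 + 22) - 8186/8628045 = 14 - 8186/8628045 = 120784444/8628045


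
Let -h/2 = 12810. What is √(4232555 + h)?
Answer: √4206935 ≈ 2051.1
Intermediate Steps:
h = -25620 (h = -2*12810 = -25620)
√(4232555 + h) = √(4232555 - 25620) = √4206935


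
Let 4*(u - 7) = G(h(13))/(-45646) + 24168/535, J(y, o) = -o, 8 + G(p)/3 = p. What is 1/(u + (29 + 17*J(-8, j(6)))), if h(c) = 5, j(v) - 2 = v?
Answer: -97682440/8665066657 ≈ -0.011273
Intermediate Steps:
j(v) = 2 + v
G(p) = -24 + 3*p
u = 1786954423/97682440 (u = 7 + ((-24 + 3*5)/(-45646) + 24168/535)/4 = 7 + ((-24 + 15)*(-1/45646) + 24168*(1/535))/4 = 7 + (-9*(-1/45646) + 24168/535)/4 = 7 + (9/45646 + 24168/535)/4 = 7 + (¼)*(1103177343/24420610) = 7 + 1103177343/97682440 = 1786954423/97682440 ≈ 18.294)
1/(u + (29 + 17*J(-8, j(6)))) = 1/(1786954423/97682440 + (29 + 17*(-(2 + 6)))) = 1/(1786954423/97682440 + (29 + 17*(-1*8))) = 1/(1786954423/97682440 + (29 + 17*(-8))) = 1/(1786954423/97682440 + (29 - 136)) = 1/(1786954423/97682440 - 107) = 1/(-8665066657/97682440) = -97682440/8665066657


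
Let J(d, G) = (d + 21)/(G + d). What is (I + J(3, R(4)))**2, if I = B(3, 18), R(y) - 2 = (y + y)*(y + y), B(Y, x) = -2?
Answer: 1444/529 ≈ 2.7297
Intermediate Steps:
R(y) = 2 + 4*y**2 (R(y) = 2 + (y + y)*(y + y) = 2 + (2*y)*(2*y) = 2 + 4*y**2)
J(d, G) = (21 + d)/(G + d)
I = -2
(I + J(3, R(4)))**2 = (-2 + (21 + 3)/((2 + 4*4**2) + 3))**2 = (-2 + 24/((2 + 4*16) + 3))**2 = (-2 + 24/((2 + 64) + 3))**2 = (-2 + 24/(66 + 3))**2 = (-2 + 24/69)**2 = (-2 + (1/69)*24)**2 = (-2 + 8/23)**2 = (-38/23)**2 = 1444/529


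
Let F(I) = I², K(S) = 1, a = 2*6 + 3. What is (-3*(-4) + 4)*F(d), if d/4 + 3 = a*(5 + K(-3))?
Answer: 1937664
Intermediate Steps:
a = 15 (a = 12 + 3 = 15)
d = 348 (d = -12 + 4*(15*(5 + 1)) = -12 + 4*(15*6) = -12 + 4*90 = -12 + 360 = 348)
(-3*(-4) + 4)*F(d) = (-3*(-4) + 4)*348² = (12 + 4)*121104 = 16*121104 = 1937664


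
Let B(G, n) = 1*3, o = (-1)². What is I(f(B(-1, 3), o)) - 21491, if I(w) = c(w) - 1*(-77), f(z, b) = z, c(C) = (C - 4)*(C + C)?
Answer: -21420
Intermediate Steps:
o = 1
c(C) = 2*C*(-4 + C) (c(C) = (-4 + C)*(2*C) = 2*C*(-4 + C))
B(G, n) = 3
I(w) = 77 + 2*w*(-4 + w) (I(w) = 2*w*(-4 + w) - 1*(-77) = 2*w*(-4 + w) + 77 = 77 + 2*w*(-4 + w))
I(f(B(-1, 3), o)) - 21491 = (77 + 2*3*(-4 + 3)) - 21491 = (77 + 2*3*(-1)) - 21491 = (77 - 6) - 21491 = 71 - 21491 = -21420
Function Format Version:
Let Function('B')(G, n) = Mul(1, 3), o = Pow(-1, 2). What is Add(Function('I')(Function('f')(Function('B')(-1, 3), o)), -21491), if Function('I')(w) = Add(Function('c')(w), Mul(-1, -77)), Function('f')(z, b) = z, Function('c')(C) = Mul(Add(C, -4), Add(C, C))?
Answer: -21420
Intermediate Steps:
o = 1
Function('c')(C) = Mul(2, C, Add(-4, C)) (Function('c')(C) = Mul(Add(-4, C), Mul(2, C)) = Mul(2, C, Add(-4, C)))
Function('B')(G, n) = 3
Function('I')(w) = Add(77, Mul(2, w, Add(-4, w))) (Function('I')(w) = Add(Mul(2, w, Add(-4, w)), Mul(-1, -77)) = Add(Mul(2, w, Add(-4, w)), 77) = Add(77, Mul(2, w, Add(-4, w))))
Add(Function('I')(Function('f')(Function('B')(-1, 3), o)), -21491) = Add(Add(77, Mul(2, 3, Add(-4, 3))), -21491) = Add(Add(77, Mul(2, 3, -1)), -21491) = Add(Add(77, -6), -21491) = Add(71, -21491) = -21420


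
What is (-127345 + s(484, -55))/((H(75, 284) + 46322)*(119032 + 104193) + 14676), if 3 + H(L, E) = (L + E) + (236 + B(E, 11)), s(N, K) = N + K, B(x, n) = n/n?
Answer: -126916/10472615551 ≈ -1.2119e-5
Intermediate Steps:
B(x, n) = 1
s(N, K) = K + N
H(L, E) = 234 + E + L (H(L, E) = -3 + ((L + E) + (236 + 1)) = -3 + ((E + L) + 237) = -3 + (237 + E + L) = 234 + E + L)
(-127345 + s(484, -55))/((H(75, 284) + 46322)*(119032 + 104193) + 14676) = (-127345 + (-55 + 484))/(((234 + 284 + 75) + 46322)*(119032 + 104193) + 14676) = (-127345 + 429)/((593 + 46322)*223225 + 14676) = -126916/(46915*223225 + 14676) = -126916/(10472600875 + 14676) = -126916/10472615551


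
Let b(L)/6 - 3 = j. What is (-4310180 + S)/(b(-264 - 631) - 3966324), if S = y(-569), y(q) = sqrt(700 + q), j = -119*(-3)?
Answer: 1077545/991041 - sqrt(131)/3964164 ≈ 1.0873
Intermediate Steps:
j = 357
b(L) = 2160 (b(L) = 18 + 6*357 = 18 + 2142 = 2160)
S = sqrt(131) (S = sqrt(700 - 569) = sqrt(131) ≈ 11.446)
(-4310180 + S)/(b(-264 - 631) - 3966324) = (-4310180 + sqrt(131))/(2160 - 3966324) = (-4310180 + sqrt(131))/(-3964164) = (-4310180 + sqrt(131))*(-1/3964164) = 1077545/991041 - sqrt(131)/3964164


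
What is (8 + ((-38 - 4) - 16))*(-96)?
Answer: 4800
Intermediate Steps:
(8 + ((-38 - 4) - 16))*(-96) = (8 + (-42 - 16))*(-96) = (8 - 58)*(-96) = -50*(-96) = 4800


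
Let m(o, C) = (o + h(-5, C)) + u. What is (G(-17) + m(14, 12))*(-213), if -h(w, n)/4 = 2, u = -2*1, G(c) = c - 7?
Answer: 4260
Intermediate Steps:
G(c) = -7 + c
u = -2
h(w, n) = -8 (h(w, n) = -4*2 = -8)
m(o, C) = -10 + o (m(o, C) = (o - 8) - 2 = (-8 + o) - 2 = -10 + o)
(G(-17) + m(14, 12))*(-213) = ((-7 - 17) + (-10 + 14))*(-213) = (-24 + 4)*(-213) = -20*(-213) = 4260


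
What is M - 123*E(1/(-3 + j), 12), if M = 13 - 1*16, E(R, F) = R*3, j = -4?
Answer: 348/7 ≈ 49.714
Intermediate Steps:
E(R, F) = 3*R
M = -3 (M = 13 - 16 = -3)
M - 123*E(1/(-3 + j), 12) = -3 - 369/(-3 - 4) = -3 - 369/(-7) = -3 - 369*(-1)/7 = -3 - 123*(-3/7) = -3 + 369/7 = 348/7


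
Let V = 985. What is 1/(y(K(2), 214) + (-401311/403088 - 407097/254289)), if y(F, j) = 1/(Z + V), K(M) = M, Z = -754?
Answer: -161072755536/417530397139 ≈ -0.38578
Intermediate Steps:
y(F, j) = 1/231 (y(F, j) = 1/(-754 + 985) = 1/231)
1/(y(K(2), 214) + (-401311/403088 - 407097/254289)) = 1/(1/231 + (-401311/403088 - 407097/254289)) = 1/(1/231 + (-401311*1/403088 - 407097*1/254289)) = 1/(1/231 + (-401311/403088 - 135699/84763)) = 1/(1/231 - 1810509445/697284656) = 1/(-417530397139/161072755536) = -161072755536/417530397139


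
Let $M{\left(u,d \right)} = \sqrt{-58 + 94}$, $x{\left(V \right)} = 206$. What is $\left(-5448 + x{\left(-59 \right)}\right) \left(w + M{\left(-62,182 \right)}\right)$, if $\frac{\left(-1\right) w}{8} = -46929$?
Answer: $-1968045996$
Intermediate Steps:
$w = 375432$ ($w = \left(-8\right) \left(-46929\right) = 375432$)
$M{\left(u,d \right)} = 6$ ($M{\left(u,d \right)} = \sqrt{36} = 6$)
$\left(-5448 + x{\left(-59 \right)}\right) \left(w + M{\left(-62,182 \right)}\right) = \left(-5448 + 206\right) \left(375432 + 6\right) = \left(-5242\right) 375438 = -1968045996$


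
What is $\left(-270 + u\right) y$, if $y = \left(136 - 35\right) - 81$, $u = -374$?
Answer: $-12880$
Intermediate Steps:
$y = 20$ ($y = 101 - 81 = 20$)
$\left(-270 + u\right) y = \left(-270 - 374\right) 20 = \left(-644\right) 20 = -12880$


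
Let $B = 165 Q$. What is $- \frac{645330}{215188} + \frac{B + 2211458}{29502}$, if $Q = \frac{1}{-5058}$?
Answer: $\frac{192558351435311}{2675882792484} \approx 71.961$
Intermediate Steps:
$Q = - \frac{1}{5058} \approx -0.00019771$
$B = - \frac{55}{1686}$ ($B = 165 \left(- \frac{1}{5058}\right) = - \frac{55}{1686} \approx -0.032622$)
$- \frac{645330}{215188} + \frac{B + 2211458}{29502} = - \frac{645330}{215188} + \frac{- \frac{55}{1686} + 2211458}{29502} = \left(-645330\right) \frac{1}{215188} + \frac{3728518133}{1686} \cdot \frac{1}{29502} = - \frac{322665}{107594} + \frac{3728518133}{49740372} = \frac{192558351435311}{2675882792484}$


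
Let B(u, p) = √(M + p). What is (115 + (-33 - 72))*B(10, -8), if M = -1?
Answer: 30*I ≈ 30.0*I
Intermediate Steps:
B(u, p) = √(-1 + p)
(115 + (-33 - 72))*B(10, -8) = (115 + (-33 - 72))*√(-1 - 8) = (115 - 105)*√(-9) = 10*(3*I) = 30*I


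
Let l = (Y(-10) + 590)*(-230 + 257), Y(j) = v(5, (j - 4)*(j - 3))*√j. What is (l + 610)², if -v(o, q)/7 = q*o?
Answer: -295532029400 - 5689429200*I*√10 ≈ -2.9553e+11 - 1.7992e+10*I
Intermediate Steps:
v(o, q) = -7*o*q (v(o, q) = -7*q*o = -7*o*q)
Y(j) = -35*√j*(-4 + j)*(-3 + j) (Y(j) = (-7*5*(j - 4)*(j - 3))*√j = (-7*5*(-4 + j)*(-3 + j))*√j = (-35*(-4 + j)*(-3 + j))*√j = -35*√j*(-4 + j)*(-3 + j))
l = 15930 - 171990*I*√10 (l = (35*√(-10)*(-12 - 1*(-10)² + 7*(-10)) + 590)*(-230 + 257) = (35*(I*√10)*(-12 - 1*100 - 70) + 590)*27 = (35*(I*√10)*(-12 - 100 - 70) + 590)*27 = (35*(I*√10)*(-182) + 590)*27 = (-6370*I*√10 + 590)*27 = (590 - 6370*I*√10)*27 = 15930 - 171990*I*√10 ≈ 15930.0 - 5.4388e+5*I)
(l + 610)² = ((15930 - 171990*I*√10) + 610)² = (16540 - 171990*I*√10)²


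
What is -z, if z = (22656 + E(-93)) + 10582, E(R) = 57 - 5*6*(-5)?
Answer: -33445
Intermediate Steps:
E(R) = 207 (E(R) = 57 - 30*(-5) = 57 - 1*(-150) = 57 + 150 = 207)
z = 33445 (z = (22656 + 207) + 10582 = 22863 + 10582 = 33445)
-z = -1*33445 = -33445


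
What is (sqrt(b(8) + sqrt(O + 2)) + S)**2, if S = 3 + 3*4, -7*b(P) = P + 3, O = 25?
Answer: (105 + sqrt(7)*sqrt(-11 + 21*sqrt(3)))**2/49 ≈ 285.74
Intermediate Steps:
b(P) = -3/7 - P/7 (b(P) = -(P + 3)/7 = -(3 + P)/7 = -3/7 - P/7)
S = 15 (S = 3 + 12 = 15)
(sqrt(b(8) + sqrt(O + 2)) + S)**2 = (sqrt((-3/7 - 1/7*8) + sqrt(25 + 2)) + 15)**2 = (sqrt((-3/7 - 8/7) + sqrt(27)) + 15)**2 = (sqrt(-11/7 + 3*sqrt(3)) + 15)**2 = (15 + sqrt(-11/7 + 3*sqrt(3)))**2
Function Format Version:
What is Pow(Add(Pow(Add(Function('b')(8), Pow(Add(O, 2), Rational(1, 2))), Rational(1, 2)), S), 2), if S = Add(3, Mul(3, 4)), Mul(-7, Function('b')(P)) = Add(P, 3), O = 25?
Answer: Mul(Rational(1, 49), Pow(Add(105, Mul(Pow(7, Rational(1, 2)), Pow(Add(-11, Mul(21, Pow(3, Rational(1, 2)))), Rational(1, 2)))), 2)) ≈ 285.74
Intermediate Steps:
Function('b')(P) = Add(Rational(-3, 7), Mul(Rational(-1, 7), P)) (Function('b')(P) = Mul(Rational(-1, 7), Add(P, 3)) = Mul(Rational(-1, 7), Add(3, P)) = Add(Rational(-3, 7), Mul(Rational(-1, 7), P)))
S = 15 (S = Add(3, 12) = 15)
Pow(Add(Pow(Add(Function('b')(8), Pow(Add(O, 2), Rational(1, 2))), Rational(1, 2)), S), 2) = Pow(Add(Pow(Add(Add(Rational(-3, 7), Mul(Rational(-1, 7), 8)), Pow(Add(25, 2), Rational(1, 2))), Rational(1, 2)), 15), 2) = Pow(Add(Pow(Add(Add(Rational(-3, 7), Rational(-8, 7)), Pow(27, Rational(1, 2))), Rational(1, 2)), 15), 2) = Pow(Add(Pow(Add(Rational(-11, 7), Mul(3, Pow(3, Rational(1, 2)))), Rational(1, 2)), 15), 2) = Pow(Add(15, Pow(Add(Rational(-11, 7), Mul(3, Pow(3, Rational(1, 2)))), Rational(1, 2))), 2)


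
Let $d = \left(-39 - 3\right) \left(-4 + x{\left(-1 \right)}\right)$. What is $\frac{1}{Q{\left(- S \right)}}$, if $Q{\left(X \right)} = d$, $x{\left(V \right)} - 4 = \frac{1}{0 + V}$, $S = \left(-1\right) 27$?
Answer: $\frac{1}{42} \approx 0.02381$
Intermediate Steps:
$S = -27$
$x{\left(V \right)} = 4 + \frac{1}{V}$ ($x{\left(V \right)} = 4 + \frac{1}{0 + V} = 4 + \frac{1}{V}$)
$d = 42$ ($d = \left(-39 - 3\right) \left(-4 + \left(4 + \frac{1}{-1}\right)\right) = - 42 \left(-4 + \left(4 - 1\right)\right) = - 42 \left(-4 + 3\right) = \left(-42\right) \left(-1\right) = 42$)
$Q{\left(X \right)} = 42$
$\frac{1}{Q{\left(- S \right)}} = \frac{1}{42}$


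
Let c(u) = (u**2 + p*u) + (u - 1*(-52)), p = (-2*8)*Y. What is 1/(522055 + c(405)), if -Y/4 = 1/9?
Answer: 1/689417 ≈ 1.4505e-6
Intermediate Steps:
Y = -4/9 ≈ -0.44444
p = 64/9 (p = -2*8*(-4/9) = -16*(-4/9) = 64/9 ≈ 7.1111)
c(u) = 52 + u**2 + 73*u/9 (c(u) = (u**2 + 64*u/9) + (u - 1*(-52)) = (u**2 + 64*u/9) + (u + 52) = (u**2 + 64*u/9) + (52 + u) = 52 + u**2 + 73*u/9)
1/(522055 + c(405)) = 1/(522055 + (52 + 405**2 + (73/9)*405)) = 1/(522055 + (52 + 164025 + 3285)) = 1/(522055 + 167362) = 1/689417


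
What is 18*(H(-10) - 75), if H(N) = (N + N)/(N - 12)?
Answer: -14670/11 ≈ -1333.6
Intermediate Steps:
H(N) = 2*N/(-12 + N) (H(N) = (2*N)/(-12 + N) = 2*N/(-12 + N))
18*(H(-10) - 75) = 18*(2*(-10)/(-12 - 10) - 75) = 18*(2*(-10)/(-22) - 75) = 18*(2*(-10)*(-1/22) - 75) = 18*(10/11 - 75) = 18*(-815/11) = -14670/11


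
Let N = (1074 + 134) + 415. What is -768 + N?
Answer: 855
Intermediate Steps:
N = 1623 (N = 1208 + 415 = 1623)
-768 + N = -768 + 1623 = 855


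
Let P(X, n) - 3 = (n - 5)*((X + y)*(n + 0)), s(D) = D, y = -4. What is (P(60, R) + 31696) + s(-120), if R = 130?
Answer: 941579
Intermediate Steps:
P(X, n) = 3 + n*(-5 + n)*(-4 + X) (P(X, n) = 3 + (n - 5)*((X - 4)*(n + 0)) = 3 + (-5 + n)*((-4 + X)*n) = 3 + (-5 + n)*(n*(-4 + X)) = 3 + n*(-5 + n)*(-4 + X))
(P(60, R) + 31696) + s(-120) = ((3 - 4*130² + 20*130 + 60*130² - 5*60*130) + 31696) - 120 = ((3 - 4*16900 + 2600 + 60*16900 - 39000) + 31696) - 120 = ((3 - 67600 + 2600 + 1014000 - 39000) + 31696) - 120 = (910003 + 31696) - 120 = 941699 - 120 = 941579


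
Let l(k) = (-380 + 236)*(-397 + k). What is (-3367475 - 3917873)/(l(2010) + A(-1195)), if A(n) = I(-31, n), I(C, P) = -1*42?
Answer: 3642674/116157 ≈ 31.360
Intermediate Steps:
I(C, P) = -42
A(n) = -42
l(k) = 57168 - 144*k (l(k) = -144*(-397 + k) = 57168 - 144*k)
(-3367475 - 3917873)/(l(2010) + A(-1195)) = (-3367475 - 3917873)/((57168 - 144*2010) - 42) = -7285348/((57168 - 289440) - 42) = -7285348/(-232272 - 42) = -7285348/(-232314) = -7285348*(-1/232314) = 3642674/116157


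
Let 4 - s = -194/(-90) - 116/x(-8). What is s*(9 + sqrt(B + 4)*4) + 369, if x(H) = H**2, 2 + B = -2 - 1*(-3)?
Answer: 32153/80 + 2633*sqrt(3)/180 ≈ 427.25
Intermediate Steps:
B = -1 (B = -2 + (-2 - 1*(-3)) = -2 + (-2 + 3) = -2 + 1 = -1)
s = 2633/720 (s = 4 - (-194/(-90) - 116/((-8)**2)) = 4 - (-194*(-1/90) - 116/64) = 4 - (97/45 - 116*1/64) = 4 - (97/45 - 29/16) = 4 - 1*247/720 = 4 - 247/720 = 2633/720 ≈ 3.6569)
s*(9 + sqrt(B + 4)*4) + 369 = 2633*(9 + sqrt(-1 + 4)*4)/720 + 369 = 2633*(9 + sqrt(3)*4)/720 + 369 = 2633*(9 + 4*sqrt(3))/720 + 369 = (2633/80 + 2633*sqrt(3)/180) + 369 = 32153/80 + 2633*sqrt(3)/180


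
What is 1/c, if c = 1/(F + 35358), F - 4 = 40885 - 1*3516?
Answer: 72731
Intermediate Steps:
F = 37373 (F = 4 + (40885 - 1*3516) = 4 + (40885 - 3516) = 4 + 37369 = 37373)
c = 1/72731 (c = 1/(37373 + 35358) = 1/72731 ≈ 1.3749e-5)
1/c = 1/(1/72731) = 72731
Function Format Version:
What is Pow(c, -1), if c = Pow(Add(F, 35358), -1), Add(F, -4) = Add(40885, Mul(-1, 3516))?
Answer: 72731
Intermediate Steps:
F = 37373 (F = Add(4, Add(40885, Mul(-1, 3516))) = Add(4, Add(40885, -3516)) = Add(4, 37369) = 37373)
c = Rational(1, 72731) (c = Pow(Add(37373, 35358), -1) = Pow(72731, -1) = Rational(1, 72731) ≈ 1.3749e-5)
Pow(c, -1) = Pow(Rational(1, 72731), -1) = 72731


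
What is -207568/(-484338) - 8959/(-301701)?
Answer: 11160442885/24354209823 ≈ 0.45826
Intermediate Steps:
-207568/(-484338) - 8959/(-301701) = -207568*(-1/484338) - 8959*(-1/301701) = 103784/242169 + 8959/301701 = 11160442885/24354209823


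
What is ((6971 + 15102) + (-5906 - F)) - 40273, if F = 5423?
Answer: -29529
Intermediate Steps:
((6971 + 15102) + (-5906 - F)) - 40273 = ((6971 + 15102) + (-5906 - 1*5423)) - 40273 = (22073 + (-5906 - 5423)) - 40273 = (22073 - 11329) - 40273 = 10744 - 40273 = -29529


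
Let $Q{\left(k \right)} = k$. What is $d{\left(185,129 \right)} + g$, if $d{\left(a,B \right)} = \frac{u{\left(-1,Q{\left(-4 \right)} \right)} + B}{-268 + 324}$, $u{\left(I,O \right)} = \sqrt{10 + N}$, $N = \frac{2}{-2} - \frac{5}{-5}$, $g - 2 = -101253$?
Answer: $- \frac{5669927}{56} + \frac{\sqrt{10}}{56} \approx -1.0125 \cdot 10^{5}$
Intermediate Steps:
$g = -101251$ ($g = 2 - 101253 = -101251$)
$N = 0$ ($N = 2 \left(- \frac{1}{2}\right) - -1 = -1 + 1 = 0$)
$u{\left(I,O \right)} = \sqrt{10}$ ($u{\left(I,O \right)} = \sqrt{10 + 0} = \sqrt{10}$)
$d{\left(a,B \right)} = \frac{B}{56} + \frac{\sqrt{10}}{56}$ ($d{\left(a,B \right)} = \frac{\sqrt{10} + B}{-268 + 324} = \frac{B + \sqrt{10}}{56} = \left(B + \sqrt{10}\right) \frac{1}{56} = \frac{B}{56} + \frac{\sqrt{10}}{56}$)
$d{\left(185,129 \right)} + g = \left(\frac{1}{56} \cdot 129 + \frac{\sqrt{10}}{56}\right) - 101251 = \left(\frac{129}{56} + \frac{\sqrt{10}}{56}\right) - 101251 = - \frac{5669927}{56} + \frac{\sqrt{10}}{56}$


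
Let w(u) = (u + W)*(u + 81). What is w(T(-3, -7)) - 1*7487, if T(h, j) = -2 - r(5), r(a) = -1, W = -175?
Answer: -21567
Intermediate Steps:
T(h, j) = -1 (T(h, j) = -2 - 1*(-1) = -2 + 1 = -1)
w(u) = (-175 + u)*(81 + u) (w(u) = (u - 175)*(u + 81) = (-175 + u)*(81 + u))
w(T(-3, -7)) - 1*7487 = (-14175 + (-1)**2 - 94*(-1)) - 1*7487 = (-14175 + 1 + 94) - 7487 = -14080 - 7487 = -21567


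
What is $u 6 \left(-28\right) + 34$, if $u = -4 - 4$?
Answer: $1378$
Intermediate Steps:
$u = -8$ ($u = -4 - 4 = -8$)
$u 6 \left(-28\right) + 34 = \left(-8\right) 6 \left(-28\right) + 34 = \left(-48\right) \left(-28\right) + 34 = 1344 + 34 = 1378$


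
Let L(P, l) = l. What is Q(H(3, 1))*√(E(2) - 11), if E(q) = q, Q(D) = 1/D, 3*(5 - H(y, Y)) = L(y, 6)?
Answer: I ≈ 1.0*I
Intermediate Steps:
H(y, Y) = 3 (H(y, Y) = 5 - ⅓*6 = 5 - 2 = 3)
Q(D) = 1/D
Q(H(3, 1))*√(E(2) - 11) = √(2 - 11)/3 = √(-9)/3 = (3*I)/3 = I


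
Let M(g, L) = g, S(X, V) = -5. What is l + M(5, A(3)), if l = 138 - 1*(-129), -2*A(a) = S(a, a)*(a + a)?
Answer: 272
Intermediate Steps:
A(a) = 5*a (A(a) = -(-5)*(a + a)/2 = -(-5)*2*a/2 = -(-5)*a = 5*a)
l = 267 (l = 138 + 129 = 267)
l + M(5, A(3)) = 267 + 5 = 272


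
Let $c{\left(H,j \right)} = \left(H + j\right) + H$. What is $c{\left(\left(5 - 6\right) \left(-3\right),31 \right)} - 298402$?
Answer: $-298365$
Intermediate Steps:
$c{\left(H,j \right)} = j + 2 H$
$c{\left(\left(5 - 6\right) \left(-3\right),31 \right)} - 298402 = \left(31 + 2 \left(5 - 6\right) \left(-3\right)\right) - 298402 = \left(31 + 2 \left(\left(-1\right) \left(-3\right)\right)\right) - 298402 = \left(31 + 2 \cdot 3\right) - 298402 = \left(31 + 6\right) - 298402 = 37 - 298402 = -298365$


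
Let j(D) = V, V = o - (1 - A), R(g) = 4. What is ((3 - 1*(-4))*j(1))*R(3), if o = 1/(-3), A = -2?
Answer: -280/3 ≈ -93.333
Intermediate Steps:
o = -⅓ ≈ -0.33333
V = -10/3 (V = -⅓ - (1 - 1*(-2)) = -⅓ - (1 + 2) = -⅓ - 1*3 = -⅓ - 3 = -10/3 ≈ -3.3333)
j(D) = -10/3
((3 - 1*(-4))*j(1))*R(3) = ((3 - 1*(-4))*(-10/3))*4 = ((3 + 4)*(-10/3))*4 = (7*(-10/3))*4 = -70/3*4 = -280/3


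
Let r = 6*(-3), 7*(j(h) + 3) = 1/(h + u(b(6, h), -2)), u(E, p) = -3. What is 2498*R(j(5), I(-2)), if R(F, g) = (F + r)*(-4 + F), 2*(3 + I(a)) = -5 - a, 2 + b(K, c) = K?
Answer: 35497829/98 ≈ 3.6222e+5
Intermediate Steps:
b(K, c) = -2 + K
j(h) = -3 + 1/(7*(-3 + h)) (j(h) = -3 + 1/(7*(h - 3)) = -3 + 1/(7*(-3 + h)))
r = -18
I(a) = -11/2 - a/2 (I(a) = -3 + (-5 - a)/2 = -3 + (-5/2 - a/2) = -11/2 - a/2)
R(F, g) = (-18 + F)*(-4 + F) (R(F, g) = (F - 18)*(-4 + F) = (-18 + F)*(-4 + F))
2498*R(j(5), I(-2)) = 2498*(72 + ((64 - 21*5)/(7*(-3 + 5)))**2 - 22*(64 - 21*5)/(7*(-3 + 5))) = 2498*(72 + ((1/7)*(64 - 105)/2)**2 - 22*(64 - 105)/(7*2)) = 2498*(72 + ((1/7)*(1/2)*(-41))**2 - 22*(-41)/(7*2)) = 2498*(72 + (-41/14)**2 - 22*(-41/14)) = 2498*(72 + 1681/196 + 451/7) = 2498*(28421/196) = 35497829/98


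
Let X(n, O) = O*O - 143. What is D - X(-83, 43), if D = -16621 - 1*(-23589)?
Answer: 5262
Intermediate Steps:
X(n, O) = -143 + O² (X(n, O) = O² - 143 = -143 + O²)
D = 6968 (D = -16621 + 23589 = 6968)
D - X(-83, 43) = 6968 - (-143 + 43²) = 6968 - (-143 + 1849) = 6968 - 1*1706 = 6968 - 1706 = 5262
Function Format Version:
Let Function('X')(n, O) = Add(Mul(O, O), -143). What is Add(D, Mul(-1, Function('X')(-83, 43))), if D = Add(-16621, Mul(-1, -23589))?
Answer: 5262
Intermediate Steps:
Function('X')(n, O) = Add(-143, Pow(O, 2)) (Function('X')(n, O) = Add(Pow(O, 2), -143) = Add(-143, Pow(O, 2)))
D = 6968 (D = Add(-16621, 23589) = 6968)
Add(D, Mul(-1, Function('X')(-83, 43))) = Add(6968, Mul(-1, Add(-143, Pow(43, 2)))) = Add(6968, Mul(-1, Add(-143, 1849))) = Add(6968, Mul(-1, 1706)) = Add(6968, -1706) = 5262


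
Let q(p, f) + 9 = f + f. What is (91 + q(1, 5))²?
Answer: 8464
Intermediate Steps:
q(p, f) = -9 + 2*f (q(p, f) = -9 + (f + f) = -9 + 2*f)
(91 + q(1, 5))² = (91 + (-9 + 2*5))² = (91 + (-9 + 10))² = (91 + 1)² = 92² = 8464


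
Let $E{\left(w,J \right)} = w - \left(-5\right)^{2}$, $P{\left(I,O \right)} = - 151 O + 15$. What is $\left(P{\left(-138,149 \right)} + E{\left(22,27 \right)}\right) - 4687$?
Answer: $-27174$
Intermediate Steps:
$P{\left(I,O \right)} = 15 - 151 O$
$E{\left(w,J \right)} = -25 + w$ ($E{\left(w,J \right)} = w - 25 = -25 + w$)
$\left(P{\left(-138,149 \right)} + E{\left(22,27 \right)}\right) - 4687 = \left(\left(15 - 22499\right) + \left(-25 + 22\right)\right) - 4687 = \left(\left(15 - 22499\right) - 3\right) - 4687 = \left(-22484 - 3\right) - 4687 = -22487 - 4687 = -27174$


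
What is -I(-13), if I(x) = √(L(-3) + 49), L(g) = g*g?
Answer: -√58 ≈ -7.6158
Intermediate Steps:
L(g) = g²
I(x) = √58 (I(x) = √((-3)² + 49) = √(9 + 49) = √58)
-I(-13) = -√58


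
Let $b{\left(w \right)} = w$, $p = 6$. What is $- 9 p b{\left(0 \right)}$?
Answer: $0$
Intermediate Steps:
$- 9 p b{\left(0 \right)} = \left(-9\right) 6 \cdot 0 = \left(-54\right) 0 = 0$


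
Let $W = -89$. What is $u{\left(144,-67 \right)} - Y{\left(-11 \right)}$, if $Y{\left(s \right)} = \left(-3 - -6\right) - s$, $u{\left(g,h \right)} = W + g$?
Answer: $41$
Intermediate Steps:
$u{\left(g,h \right)} = -89 + g$
$Y{\left(s \right)} = 3 - s$ ($Y{\left(s \right)} = \left(-3 + 6\right) - s = 3 - s$)
$u{\left(144,-67 \right)} - Y{\left(-11 \right)} = \left(-89 + 144\right) - \left(3 - -11\right) = 55 - \left(3 + 11\right) = 55 - 14 = 41$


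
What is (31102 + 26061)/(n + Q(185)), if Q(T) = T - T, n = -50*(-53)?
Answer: 57163/2650 ≈ 21.571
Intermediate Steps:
n = 2650
Q(T) = 0
(31102 + 26061)/(n + Q(185)) = (31102 + 26061)/(2650 + 0) = 57163/2650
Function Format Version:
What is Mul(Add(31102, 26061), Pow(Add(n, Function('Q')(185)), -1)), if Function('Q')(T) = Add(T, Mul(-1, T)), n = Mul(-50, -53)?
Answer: Rational(57163, 2650) ≈ 21.571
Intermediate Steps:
n = 2650
Function('Q')(T) = 0
Mul(Add(31102, 26061), Pow(Add(n, Function('Q')(185)), -1)) = Mul(Add(31102, 26061), Pow(Add(2650, 0), -1)) = Mul(57163, Pow(2650, -1)) = Mul(57163, Rational(1, 2650)) = Rational(57163, 2650)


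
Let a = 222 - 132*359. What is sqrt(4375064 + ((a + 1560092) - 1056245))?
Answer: sqrt(4831745) ≈ 2198.1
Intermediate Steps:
a = -47166 (a = 222 - 47388 = -47166)
sqrt(4375064 + ((a + 1560092) - 1056245)) = sqrt(4375064 + ((-47166 + 1560092) - 1056245)) = sqrt(4375064 + (1512926 - 1056245)) = sqrt(4375064 + 456681) = sqrt(4831745)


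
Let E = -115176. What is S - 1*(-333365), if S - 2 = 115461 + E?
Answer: 333652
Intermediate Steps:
S = 287 (S = 2 + (115461 - 115176) = 2 + 285 = 287)
S - 1*(-333365) = 287 - 1*(-333365) = 287 + 333365 = 333652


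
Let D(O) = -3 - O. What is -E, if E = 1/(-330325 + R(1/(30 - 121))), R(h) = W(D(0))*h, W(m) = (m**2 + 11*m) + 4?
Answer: 91/30059555 ≈ 3.0273e-6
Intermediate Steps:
W(m) = 4 + m**2 + 11*m
R(h) = -20*h (R(h) = (4 + (-3 - 1*0)**2 + 11*(-3 - 1*0))*h = (4 + (-3 + 0)**2 + 11*(-3 + 0))*h = (4 + (-3)**2 + 11*(-3))*h = (4 + 9 - 33)*h = -20*h)
E = -91/30059555 (E = 1/(-330325 - 20/(30 - 121)) = 1/(-330325 - 20/(-91)) = 1/(-330325 - 20*(-1/91)) = 1/(-330325 + 20/91) = 1/(-30059555/91) = -91/30059555 ≈ -3.0273e-6)
-E = -1*(-91/30059555) = 91/30059555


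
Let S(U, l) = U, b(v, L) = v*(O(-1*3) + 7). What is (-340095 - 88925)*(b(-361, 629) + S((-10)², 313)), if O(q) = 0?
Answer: 1041231540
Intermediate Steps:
b(v, L) = 7*v (b(v, L) = v*(0 + 7) = v*7 = 7*v)
(-340095 - 88925)*(b(-361, 629) + S((-10)², 313)) = (-340095 - 88925)*(7*(-361) + (-10)²) = -429020*(-2527 + 100) = -429020*(-2427) = 1041231540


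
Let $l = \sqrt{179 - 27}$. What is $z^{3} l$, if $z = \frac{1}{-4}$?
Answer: $- \frac{\sqrt{38}}{32} \approx -0.19264$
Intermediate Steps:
$l = 2 \sqrt{38}$ ($l = \sqrt{152} = 2 \sqrt{38} \approx 12.329$)
$z = - \frac{1}{4} \approx -0.25$
$z^{3} l = \left(- \frac{1}{4}\right)^{3} \cdot 2 \sqrt{38} = - \frac{2 \sqrt{38}}{64} = - \frac{\sqrt{38}}{32}$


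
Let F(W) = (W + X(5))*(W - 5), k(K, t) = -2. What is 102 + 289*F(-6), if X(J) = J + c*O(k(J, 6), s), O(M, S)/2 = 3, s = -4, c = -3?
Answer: 60503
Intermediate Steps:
O(M, S) = 6 (O(M, S) = 2*3 = 6)
X(J) = -18 + J (X(J) = J - 3*6 = J - 18 = -18 + J)
F(W) = (-13 + W)*(-5 + W) (F(W) = (W + (-18 + 5))*(W - 5) = (W - 13)*(-5 + W) = (-13 + W)*(-5 + W))
102 + 289*F(-6) = 102 + 289*(65 + (-6)² - 18*(-6)) = 102 + 289*(65 + 36 + 108) = 102 + 289*209 = 102 + 60401 = 60503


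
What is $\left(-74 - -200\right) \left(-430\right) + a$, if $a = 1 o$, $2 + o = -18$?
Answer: $-54200$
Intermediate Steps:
$o = -20$ ($o = -2 - 18 = -20$)
$a = -20$ ($a = 1 \left(-20\right) = -20$)
$\left(-74 - -200\right) \left(-430\right) + a = \left(-74 - -200\right) \left(-430\right) - 20 = \left(-74 + 200\right) \left(-430\right) - 20 = 126 \left(-430\right) - 20 = -54180 - 20 = -54200$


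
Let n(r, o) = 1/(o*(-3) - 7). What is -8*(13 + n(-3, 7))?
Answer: -726/7 ≈ -103.71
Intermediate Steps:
n(r, o) = 1/(-7 - 3*o) (n(r, o) = 1/(-3*o - 7) = 1/(-7 - 3*o))
-8*(13 + n(-3, 7)) = -8*(13 - 1/(7 + 3*7)) = -8*(13 - 1/(7 + 21)) = -8*(13 - 1/28) = -8*363/28 = -726/7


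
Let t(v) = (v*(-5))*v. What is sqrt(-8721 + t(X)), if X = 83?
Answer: I*sqrt(43166) ≈ 207.76*I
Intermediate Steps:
t(v) = -5*v**2 (t(v) = (-5*v)*v = -5*v**2)
sqrt(-8721 + t(X)) = sqrt(-8721 - 5*83**2) = sqrt(-8721 - 5*6889) = sqrt(-8721 - 34445) = sqrt(-43166) = I*sqrt(43166)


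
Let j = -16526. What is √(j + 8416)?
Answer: I*√8110 ≈ 90.056*I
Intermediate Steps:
√(j + 8416) = √(-16526 + 8416) = √(-8110) = I*√8110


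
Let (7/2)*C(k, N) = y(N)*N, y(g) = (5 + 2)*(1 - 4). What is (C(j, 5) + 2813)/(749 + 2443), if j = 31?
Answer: 2783/3192 ≈ 0.87187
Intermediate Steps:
y(g) = -21 (y(g) = 7*(-3) = -21)
C(k, N) = -6*N (C(k, N) = 2*(-21*N)/7 = -6*N)
(C(j, 5) + 2813)/(749 + 2443) = (-6*5 + 2813)/(749 + 2443) = (-30 + 2813)/3192 = 2783*(1/3192) = 2783/3192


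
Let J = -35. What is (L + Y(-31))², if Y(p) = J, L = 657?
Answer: 386884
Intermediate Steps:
Y(p) = -35
(L + Y(-31))² = (657 - 35)² = 622² = 386884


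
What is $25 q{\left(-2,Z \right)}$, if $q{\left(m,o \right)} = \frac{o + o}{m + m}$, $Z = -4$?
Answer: $50$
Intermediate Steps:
$q{\left(m,o \right)} = \frac{o}{m}$ ($q{\left(m,o \right)} = \frac{2 o}{2 m} = 2 o \frac{1}{2 m} = \frac{o}{m}$)
$25 q{\left(-2,Z \right)} = 25 \left(- \frac{4}{-2}\right) = 25 \left(\left(-4\right) \left(- \frac{1}{2}\right)\right) = 25 \cdot 2 = 50$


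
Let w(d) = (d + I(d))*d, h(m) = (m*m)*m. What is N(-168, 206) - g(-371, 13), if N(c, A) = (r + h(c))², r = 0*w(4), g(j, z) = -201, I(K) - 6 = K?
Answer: 22483074023625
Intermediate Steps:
I(K) = 6 + K
h(m) = m³ (h(m) = m²*m = m³)
w(d) = d*(6 + 2*d) (w(d) = (d + (6 + d))*d = (6 + 2*d)*d = d*(6 + 2*d))
r = 0 (r = 0*(2*4*(3 + 4)) = 0*(2*4*7) = 0*56 = 0)
N(c, A) = c⁶ (N(c, A) = (0 + c³)² = (c³)² = c⁶)
N(-168, 206) - g(-371, 13) = (-168)⁶ - 1*(-201) = 22483074023424 + 201 = 22483074023625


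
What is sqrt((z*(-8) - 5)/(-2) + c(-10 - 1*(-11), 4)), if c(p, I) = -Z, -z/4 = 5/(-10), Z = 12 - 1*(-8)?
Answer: I*sqrt(38)/2 ≈ 3.0822*I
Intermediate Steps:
Z = 20 (Z = 12 + 8 = 20)
z = 2 (z = -20/(-10) = -20*(-1)/10 = -4*(-1/2) = 2)
c(p, I) = -20 (c(p, I) = -1*20 = -20)
sqrt((z*(-8) - 5)/(-2) + c(-10 - 1*(-11), 4)) = sqrt((2*(-8) - 5)/(-2) - 20) = sqrt((-16 - 5)*(-1/2) - 20) = sqrt(-21*(-1/2) - 20) = sqrt(21/2 - 20) = sqrt(-19/2) = I*sqrt(38)/2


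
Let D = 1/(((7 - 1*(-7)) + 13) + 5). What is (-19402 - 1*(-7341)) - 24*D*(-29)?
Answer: -48157/4 ≈ -12039.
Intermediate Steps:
D = 1/32 (D = 1/(((7 + 7) + 13) + 5) = 1/((14 + 13) + 5) = 1/(27 + 5) = 1/32 ≈ 0.031250)
(-19402 - 1*(-7341)) - 24*D*(-29) = (-19402 - 1*(-7341)) - 24*1/32*(-29) = (-19402 + 7341) - 3/4*(-29) = -12061 + 87/4 = -48157/4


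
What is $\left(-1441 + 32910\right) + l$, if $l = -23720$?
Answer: $7749$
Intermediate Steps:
$\left(-1441 + 32910\right) + l = \left(-1441 + 32910\right) - 23720 = 31469 - 23720 = 7749$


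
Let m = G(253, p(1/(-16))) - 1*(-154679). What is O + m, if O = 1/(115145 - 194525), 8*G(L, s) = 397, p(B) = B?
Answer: 24564716503/158760 ≈ 1.5473e+5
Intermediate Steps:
G(L, s) = 397/8 (G(L, s) = (⅛)*397 = 397/8)
O = -1/79380 (O = 1/(-79380) = -1/79380 ≈ -1.2598e-5)
m = 1237829/8 (m = 397/8 - 1*(-154679) = 397/8 + 154679 = 1237829/8 ≈ 1.5473e+5)
O + m = -1/79380 + 1237829/8 = 24564716503/158760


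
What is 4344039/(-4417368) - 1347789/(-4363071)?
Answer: -1444407842713/2141476690792 ≈ -0.67449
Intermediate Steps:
4344039/(-4417368) - 1347789/(-4363071) = 4344039*(-1/4417368) - 1347789*(-1/4363071) = -1448013/1472456 + 449263/1454357 = -1444407842713/2141476690792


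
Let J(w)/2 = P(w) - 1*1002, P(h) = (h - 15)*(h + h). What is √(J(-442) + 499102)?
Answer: √1305074 ≈ 1142.4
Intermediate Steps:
P(h) = 2*h*(-15 + h) (P(h) = (-15 + h)*(2*h) = 2*h*(-15 + h))
J(w) = -2004 + 4*w*(-15 + w) (J(w) = 2*(2*w*(-15 + w) - 1*1002) = 2*(2*w*(-15 + w) - 1002) = 2*(-1002 + 2*w*(-15 + w)) = -2004 + 4*w*(-15 + w))
√(J(-442) + 499102) = √((-2004 + 4*(-442)*(-15 - 442)) + 499102) = √((-2004 + 4*(-442)*(-457)) + 499102) = √((-2004 + 807976) + 499102) = √(805972 + 499102) = √1305074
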